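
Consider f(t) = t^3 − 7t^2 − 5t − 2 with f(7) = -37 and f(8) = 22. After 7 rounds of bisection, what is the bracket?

[7.6796875, 7.6875]

midpoint 7.5: f = -11.375 < 0 → [7.5, 8]
midpoint 7.75: f = 4.296875 > 0 → [7.5, 7.75]
midpoint 7.625: f = -3.787109 < 0 → [7.625, 7.75]
midpoint 7.6875: f = 0.1921 > 0 → [7.625, 7.6875]
midpoint 7.65625: f = -1.8131 < 0 → [7.65625, 7.6875]
midpoint 7.671875: f = -0.8144 < 0 → [7.671875, 7.6875]
midpoint 7.6796875: f = -0.3121 < 0 → [7.6796875, 7.6875]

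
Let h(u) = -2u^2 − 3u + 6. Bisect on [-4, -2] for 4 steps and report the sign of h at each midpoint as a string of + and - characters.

-+-+

m = -3, h(m) = -3 (−); new bracket [-3, -2]
m = -2.5, h(m) = 1 (+); new bracket [-3, -2.5]
m = -2.75, h(m) = -0.875 (−); new bracket [-2.75, -2.5]
m = -2.625, h(m) = 0.0938 (+); new bracket [-2.75, -2.625]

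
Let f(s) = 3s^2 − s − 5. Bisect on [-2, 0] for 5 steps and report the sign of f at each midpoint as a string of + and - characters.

-++-+

m = -1, f(m) = -1 (−); new bracket [-2, -1]
m = -1.5, f(m) = 3.25 (+); new bracket [-1.5, -1]
m = -1.25, f(m) = 0.9375 (+); new bracket [-1.25, -1]
m = -1.125, f(m) = -0.0781 (−); new bracket [-1.25, -1.125]
m = -1.1875, f(m) = 0.418 (+); new bracket [-1.1875, -1.125]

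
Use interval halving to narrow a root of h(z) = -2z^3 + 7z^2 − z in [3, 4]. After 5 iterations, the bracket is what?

[3.34375, 3.375]

m = 3.5, h(m) = -3.5 (−); new bracket [3, 3.5]
m = 3.25, h(m) = 2.03125 (+); new bracket [3.25, 3.5]
m = 3.375, h(m) = -0.527344 (−); new bracket [3.25, 3.375]
m = 3.3125, h(m) = 0.8022 (+); new bracket [3.3125, 3.375]
m = 3.34375, h(m) = 0.1502 (+); new bracket [3.34375, 3.375]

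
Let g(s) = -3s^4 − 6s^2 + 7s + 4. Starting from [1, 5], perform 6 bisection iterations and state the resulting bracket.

[1.0625, 1.125]

midpoint 3: g = -272 < 0 → [1, 3]
midpoint 2: g = -54 < 0 → [1, 2]
midpoint 1.5: g = -14.1875 < 0 → [1, 1.5]
midpoint 1.25: g = -3.9492 < 0 → [1, 1.25]
midpoint 1.125: g = -0.5242 < 0 → [1, 1.125]
midpoint 1.0625: g = 0.8408 > 0 → [1.0625, 1.125]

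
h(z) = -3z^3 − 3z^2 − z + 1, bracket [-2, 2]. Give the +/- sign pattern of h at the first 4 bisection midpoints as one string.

midpoint 0: h = 1 > 0 → [0, 2]
midpoint 1: h = -6 < 0 → [0, 1]
midpoint 0.5: h = -0.625 < 0 → [0, 0.5]
midpoint 0.25: h = 0.5156 > 0 → [0.25, 0.5]

+--+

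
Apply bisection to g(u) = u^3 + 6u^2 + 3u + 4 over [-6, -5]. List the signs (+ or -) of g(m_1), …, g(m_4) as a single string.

+--+

m = -5.5, g(m) = 2.625 (+); new bracket [-6, -5.5]
m = -5.75, g(m) = -4.984375 (−); new bracket [-5.75, -5.5]
m = -5.625, g(m) = -1.009766 (−); new bracket [-5.625, -5.5]
m = -5.5625, g(m) = 0.8494 (+); new bracket [-5.625, -5.5625]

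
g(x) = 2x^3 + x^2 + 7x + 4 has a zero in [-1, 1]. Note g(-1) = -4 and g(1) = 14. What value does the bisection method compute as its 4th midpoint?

-0.625

g(0) = 4 > 0, so the root lies in [-1, 0]
g(-0.5) = 0.5 > 0, so the root lies in [-1, -0.5]
g(-0.75) = -1.53125 < 0, so the root lies in [-0.75, -0.5]
g(-0.625) = -0.4727 < 0, so the root lies in [-0.625, -0.5]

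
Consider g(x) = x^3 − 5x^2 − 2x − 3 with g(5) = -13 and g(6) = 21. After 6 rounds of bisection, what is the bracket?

[5.453125, 5.46875]

x = 5.5 gives g = 1.125, positive; keep [5, 5.5]
x = 5.25 gives g = -6.609375, negative; keep [5.25, 5.5]
x = 5.375 gives g = -2.916016, negative; keep [5.375, 5.5]
x = 5.4375 gives g = -0.9397, negative; keep [5.4375, 5.5]
x = 5.46875 gives g = 0.0815, positive; keep [5.4375, 5.46875]
x = 5.453125 gives g = -0.4319, negative; keep [5.453125, 5.46875]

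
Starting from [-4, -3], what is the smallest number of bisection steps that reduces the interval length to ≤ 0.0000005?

Width after n steps is 1/2^n. Need 2^n ≥ 1/0.0000005 = 2000000.
2^20 = 1048576 < 2000000 ≤ 2^21 = 2097152, so n = 21.

21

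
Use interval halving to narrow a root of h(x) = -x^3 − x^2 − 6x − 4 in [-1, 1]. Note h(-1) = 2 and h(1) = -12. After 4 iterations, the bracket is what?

x = 0 gives h = -4, negative; keep [-1, 0]
x = -0.5 gives h = -1.125, negative; keep [-1, -0.5]
x = -0.75 gives h = 0.359375, positive; keep [-0.75, -0.5]
x = -0.625 gives h = -0.3965, negative; keep [-0.75, -0.625]

[-0.75, -0.625]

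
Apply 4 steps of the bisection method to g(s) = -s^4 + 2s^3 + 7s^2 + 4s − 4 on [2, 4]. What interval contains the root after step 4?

[3.875, 4]

s = 3 gives g = 44, positive; keep [3, 4]
s = 3.5 gives g = 31.4375, positive; keep [3.5, 4]
s = 3.75 gives g = 17.152344, positive; keep [3.75, 4]
s = 3.875 gives g = 7.5115, positive; keep [3.875, 4]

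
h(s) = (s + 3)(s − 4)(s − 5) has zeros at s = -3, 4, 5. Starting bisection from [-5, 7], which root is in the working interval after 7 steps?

s = 1 gives h = 48, positive; keep [-5, 1]
s = -2 gives h = 42, positive; keep [-5, -2]
s = -3.5 gives h = -31.875, negative; keep [-3.5, -2]
s = -2.75 gives h = 13.0781, positive; keep [-3.5, -2.75]
s = -3.125 gives h = -7.2363, negative; keep [-3.125, -2.75]
s = -2.9375 gives h = 3.4417, positive; keep [-3.125, -2.9375]
s = -3.03125 gives h = -1.7647, negative; keep [-3.03125, -2.9375]

-3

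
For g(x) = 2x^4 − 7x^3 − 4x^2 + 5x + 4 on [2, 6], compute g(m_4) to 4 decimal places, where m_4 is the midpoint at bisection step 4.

-7.1328

x = 4 gives g = 24, positive; keep [2, 4]
x = 3 gives g = -44, negative; keep [3, 4]
x = 3.5 gives g = -27.5, negative; keep [3.5, 4]
x = 3.75 gives g = -7.1328, negative; keep [3.75, 4]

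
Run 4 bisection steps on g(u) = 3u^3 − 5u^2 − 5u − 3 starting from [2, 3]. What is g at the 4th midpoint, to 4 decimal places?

-1.4480

u = 2.5 gives g = 0.125, positive; keep [2, 2.5]
u = 2.25 gives g = -5.390625, negative; keep [2.25, 2.5]
u = 2.375 gives g = -2.888672, negative; keep [2.375, 2.5]
u = 2.4375 gives g = -1.448, negative; keep [2.4375, 2.5]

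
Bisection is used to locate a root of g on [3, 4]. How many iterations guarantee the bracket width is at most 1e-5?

Width after n steps is 1/2^n. Need 2^n ≥ 1/1e-5 = 100000.
2^16 = 65536 < 100000 ≤ 2^17 = 131072, so n = 17.

17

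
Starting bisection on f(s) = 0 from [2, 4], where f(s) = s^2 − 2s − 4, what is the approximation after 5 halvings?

3.1875

midpoint 3: f = -1 < 0 → [3, 4]
midpoint 3.5: f = 1.25 > 0 → [3, 3.5]
midpoint 3.25: f = 0.0625 > 0 → [3, 3.25]
midpoint 3.125: f = -0.4844 < 0 → [3.125, 3.25]
midpoint 3.1875: f = -0.2148 < 0 → [3.1875, 3.25]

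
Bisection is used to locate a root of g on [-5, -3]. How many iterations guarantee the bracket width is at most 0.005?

9

Width after n steps is 2/2^n. Need 2^n ≥ 2/0.005 = 400.
2^8 = 256 < 400 ≤ 2^9 = 512, so n = 9.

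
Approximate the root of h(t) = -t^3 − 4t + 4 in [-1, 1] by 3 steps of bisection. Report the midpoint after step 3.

m = 0, h(m) = 4 (+); new bracket [0, 1]
m = 0.5, h(m) = 1.875 (+); new bracket [0.5, 1]
m = 0.75, h(m) = 0.578125 (+); new bracket [0.75, 1]

0.75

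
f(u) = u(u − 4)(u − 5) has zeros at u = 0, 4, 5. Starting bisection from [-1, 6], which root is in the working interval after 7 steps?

m = 2.5, f(m) = 9.375 (+); new bracket [-1, 2.5]
m = 0.75, f(m) = 10.359375 (+); new bracket [-1, 0.75]
m = -0.125, f(m) = -2.642578 (−); new bracket [-0.125, 0.75]
m = 0.3125, f(m) = 5.4016 (+); new bracket [-0.125, 0.3125]
m = 0.09375, f(m) = 1.7967 (+); new bracket [-0.125, 0.09375]
m = -0.015625, f(m) = -0.3147 (−); new bracket [-0.015625, 0.09375]
m = 0.0390625, f(m) = 0.7676 (+); new bracket [-0.015625, 0.0390625]

0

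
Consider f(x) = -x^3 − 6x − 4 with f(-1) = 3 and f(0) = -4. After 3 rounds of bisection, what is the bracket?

x = -0.5 gives f = -0.875, negative; keep [-1, -0.5]
x = -0.75 gives f = 0.921875, positive; keep [-0.75, -0.5]
x = -0.625 gives f = -0.005859, negative; keep [-0.75, -0.625]

[-0.75, -0.625]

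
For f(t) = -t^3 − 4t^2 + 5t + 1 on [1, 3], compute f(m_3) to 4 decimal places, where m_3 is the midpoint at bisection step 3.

m = 2, f(m) = -13 (−); new bracket [1, 2]
m = 1.5, f(m) = -3.875 (−); new bracket [1, 1.5]
m = 1.25, f(m) = -0.953125 (−); new bracket [1, 1.25]

-0.9531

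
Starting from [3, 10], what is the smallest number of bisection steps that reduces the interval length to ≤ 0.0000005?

24

Width after n steps is 7/2^n. Need 2^n ≥ 7/0.0000005 = 14000000.
2^23 = 8388608 < 14000000 ≤ 2^24 = 16777216, so n = 24.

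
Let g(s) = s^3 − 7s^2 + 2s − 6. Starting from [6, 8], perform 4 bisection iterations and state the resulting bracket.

[6.75, 6.875]

midpoint 7: g = 8 > 0 → [6, 7]
midpoint 6.5: g = -14.125 < 0 → [6.5, 7]
midpoint 6.75: g = -3.890625 < 0 → [6.75, 7]
midpoint 6.875: g = 1.8418 > 0 → [6.75, 6.875]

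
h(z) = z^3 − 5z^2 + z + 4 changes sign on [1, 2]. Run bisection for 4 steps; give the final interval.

h(1.5) = -2.375 < 0, so the root lies in [1, 1.5]
h(1.25) = -0.609375 < 0, so the root lies in [1, 1.25]
h(1.125) = 0.220703 > 0, so the root lies in [1.125, 1.25]
h(1.1875) = -0.1887 < 0, so the root lies in [1.125, 1.1875]

[1.125, 1.1875]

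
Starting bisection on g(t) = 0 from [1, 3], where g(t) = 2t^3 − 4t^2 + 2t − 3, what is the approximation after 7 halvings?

t = 2 gives g = 1, positive; keep [1, 2]
t = 1.5 gives g = -2.25, negative; keep [1.5, 2]
t = 1.75 gives g = -1.03125, negative; keep [1.75, 2]
t = 1.875 gives g = -0.1289, negative; keep [1.875, 2]
t = 1.9375 gives g = 0.4058, positive; keep [1.875, 1.9375]
t = 1.90625 gives g = 0.1312, positive; keep [1.875, 1.90625]
t = 1.890625 gives g = -0.0007, negative; keep [1.890625, 1.90625]

1.890625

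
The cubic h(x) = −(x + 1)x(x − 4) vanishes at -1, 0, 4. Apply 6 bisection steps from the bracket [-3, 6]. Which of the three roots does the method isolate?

4

m = 1.5, h(m) = 9.375 (+); new bracket [1.5, 6]
m = 3.75, h(m) = 4.453125 (+); new bracket [3.75, 6]
m = 4.875, h(m) = -25.060547 (−); new bracket [3.75, 4.875]
m = 4.3125, h(m) = -7.1594 (−); new bracket [3.75, 4.3125]
m = 4.03125, h(m) = -0.6338 (−); new bracket [3.75, 4.03125]
m = 3.890625, h(m) = 2.0811 (+); new bracket [3.890625, 4.03125]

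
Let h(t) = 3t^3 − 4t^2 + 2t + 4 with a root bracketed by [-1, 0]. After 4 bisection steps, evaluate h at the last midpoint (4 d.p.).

h(-0.5) = 1.625 > 0, so the root lies in [-1, -0.5]
h(-0.75) = -1.015625 < 0, so the root lies in [-0.75, -0.5]
h(-0.625) = 0.455078 > 0, so the root lies in [-0.75, -0.625]
h(-0.6875) = -0.2405 < 0, so the root lies in [-0.6875, -0.625]

-0.2405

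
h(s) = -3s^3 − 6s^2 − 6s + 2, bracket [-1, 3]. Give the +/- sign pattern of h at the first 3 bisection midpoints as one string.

-+-

m = 1, h(m) = -13 (−); new bracket [-1, 1]
m = 0, h(m) = 2 (+); new bracket [0, 1]
m = 0.5, h(m) = -2.875 (−); new bracket [0, 0.5]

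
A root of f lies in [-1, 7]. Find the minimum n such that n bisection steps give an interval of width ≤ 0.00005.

18

Width after n steps is 8/2^n. Need 2^n ≥ 8/0.00005 = 160000.
2^17 = 131072 < 160000 ≤ 2^18 = 262144, so n = 18.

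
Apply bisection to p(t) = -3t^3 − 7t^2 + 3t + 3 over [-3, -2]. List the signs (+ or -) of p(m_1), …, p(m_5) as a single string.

-++-+

t = -2.5 gives p = -1.375, negative; keep [-3, -2.5]
t = -2.75 gives p = 4.203125, positive; keep [-2.75, -2.5]
t = -2.625 gives p = 1.154297, positive; keep [-2.625, -2.5]
t = -2.5625 gives p = -0.1731, negative; keep [-2.625, -2.5625]
t = -2.59375 gives p = 0.4746, positive; keep [-2.59375, -2.5625]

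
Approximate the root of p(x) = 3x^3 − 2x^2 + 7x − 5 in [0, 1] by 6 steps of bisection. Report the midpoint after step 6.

x = 0.5 gives p = -1.625, negative; keep [0.5, 1]
x = 0.75 gives p = 0.390625, positive; keep [0.5, 0.75]
x = 0.625 gives p = -0.673828, negative; keep [0.625, 0.75]
x = 0.6875 gives p = -0.158, negative; keep [0.6875, 0.75]
x = 0.71875 gives p = 0.112, positive; keep [0.6875, 0.71875]
x = 0.703125 gives p = -0.0241, negative; keep [0.703125, 0.71875]

0.703125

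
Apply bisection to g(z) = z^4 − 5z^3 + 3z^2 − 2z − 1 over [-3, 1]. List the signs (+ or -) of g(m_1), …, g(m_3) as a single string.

midpoint -1: g = 10 > 0 → [-1, 1]
midpoint 0: g = -1 < 0 → [-1, 0]
midpoint -0.5: g = 1.4375 > 0 → [-0.5, 0]

+-+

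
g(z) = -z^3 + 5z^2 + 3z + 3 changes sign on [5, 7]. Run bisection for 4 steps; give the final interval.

m = 6, g(m) = -15 (−); new bracket [5, 6]
m = 5.5, g(m) = 4.375 (+); new bracket [5.5, 6]
m = 5.75, g(m) = -4.546875 (−); new bracket [5.5, 5.75]
m = 5.625, g(m) = 0.0996 (+); new bracket [5.625, 5.75]

[5.625, 5.75]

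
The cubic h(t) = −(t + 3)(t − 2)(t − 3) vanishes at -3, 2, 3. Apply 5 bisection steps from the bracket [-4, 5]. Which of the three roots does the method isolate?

h(0.5) = -13.125 < 0, so the root lies in [-4, 0.5]
h(-1.75) = -22.265625 < 0, so the root lies in [-4, -1.75]
h(-2.875) = -3.580078 < 0, so the root lies in [-4, -2.875]
h(-3.4375) = 15.3142 > 0, so the root lies in [-3.4375, -2.875]
h(-3.15625) = 4.9599 > 0, so the root lies in [-3.15625, -2.875]

-3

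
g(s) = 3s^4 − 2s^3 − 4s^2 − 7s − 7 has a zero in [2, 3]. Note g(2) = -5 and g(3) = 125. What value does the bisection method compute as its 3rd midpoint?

2.125

m = 2.5, g(m) = 36.4375 (+); new bracket [2, 2.5]
m = 2.25, g(m) = 11.105469 (+); new bracket [2, 2.25]
m = 2.125, g(m) = 2.043701 (+); new bracket [2, 2.125]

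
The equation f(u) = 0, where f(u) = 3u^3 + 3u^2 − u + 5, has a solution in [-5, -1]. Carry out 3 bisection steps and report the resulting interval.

[-2, -1.5]

midpoint -3: f = -46 < 0 → [-3, -1]
midpoint -2: f = -5 < 0 → [-2, -1]
midpoint -1.5: f = 3.125 > 0 → [-2, -1.5]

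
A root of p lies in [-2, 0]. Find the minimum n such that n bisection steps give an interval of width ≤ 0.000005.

19

Width after n steps is 2/2^n. Need 2^n ≥ 2/0.000005 = 400000.
2^18 = 262144 < 400000 ≤ 2^19 = 524288, so n = 19.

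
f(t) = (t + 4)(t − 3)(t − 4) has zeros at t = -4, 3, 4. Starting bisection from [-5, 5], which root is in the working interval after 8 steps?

m = 0, f(m) = 48 (+); new bracket [-5, 0]
m = -2.5, f(m) = 53.625 (+); new bracket [-5, -2.5]
m = -3.75, f(m) = 13.078125 (+); new bracket [-5, -3.75]
m = -4.375, f(m) = -23.1621 (−); new bracket [-4.375, -3.75]
m = -4.0625, f(m) = -3.5588 (−); new bracket [-4.0625, -3.75]
m = -3.90625, f(m) = 5.119 (+); new bracket [-4.0625, -3.90625]
m = -3.984375, f(m) = 0.8713 (+); new bracket [-4.0625, -3.984375]
m = -4.0234375, f(m) = -1.3208 (−); new bracket [-4.0234375, -3.984375]

-4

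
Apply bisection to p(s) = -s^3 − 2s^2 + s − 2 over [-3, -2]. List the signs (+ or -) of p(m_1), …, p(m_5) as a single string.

-+-+-

s = -2.5 gives p = -1.375, negative; keep [-3, -2.5]
s = -2.75 gives p = 0.921875, positive; keep [-2.75, -2.5]
s = -2.625 gives p = -0.318359, negative; keep [-2.75, -2.625]
s = -2.6875 gives p = 0.2781, positive; keep [-2.6875, -2.625]
s = -2.65625 gives p = -0.026, negative; keep [-2.6875, -2.65625]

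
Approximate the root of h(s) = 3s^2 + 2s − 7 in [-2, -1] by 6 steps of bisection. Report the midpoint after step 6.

-1.890625

midpoint -1.5: h = -3.25 < 0 → [-2, -1.5]
midpoint -1.75: h = -1.3125 < 0 → [-2, -1.75]
midpoint -1.875: h = -0.203125 < 0 → [-2, -1.875]
midpoint -1.9375: h = 0.3867 > 0 → [-1.9375, -1.875]
midpoint -1.90625: h = 0.0889 > 0 → [-1.90625, -1.875]
midpoint -1.890625: h = -0.0579 < 0 → [-1.90625, -1.890625]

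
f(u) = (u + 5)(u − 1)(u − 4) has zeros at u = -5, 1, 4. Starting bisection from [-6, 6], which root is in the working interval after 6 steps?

f(0) = 20 > 0, so the root lies in [-6, 0]
f(-3) = 56 > 0, so the root lies in [-6, -3]
f(-4.5) = 23.375 > 0, so the root lies in [-6, -4.5]
f(-5.25) = -14.4531 < 0, so the root lies in [-5.25, -4.5]
f(-4.875) = 6.5176 > 0, so the root lies in [-5.25, -4.875]
f(-5.0625) = -3.4338 < 0, so the root lies in [-5.0625, -4.875]

-5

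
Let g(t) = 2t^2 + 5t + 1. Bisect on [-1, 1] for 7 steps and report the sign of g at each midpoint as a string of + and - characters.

+--+++-

g(0) = 1 > 0, so the root lies in [-1, 0]
g(-0.5) = -1 < 0, so the root lies in [-0.5, 0]
g(-0.25) = -0.125 < 0, so the root lies in [-0.25, 0]
g(-0.125) = 0.4062 > 0, so the root lies in [-0.25, -0.125]
g(-0.1875) = 0.1328 > 0, so the root lies in [-0.25, -0.1875]
g(-0.21875) = 0.002 > 0, so the root lies in [-0.25, -0.21875]
g(-0.234375) = -0.062 < 0, so the root lies in [-0.234375, -0.21875]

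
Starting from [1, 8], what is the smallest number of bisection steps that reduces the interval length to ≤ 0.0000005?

Width after n steps is 7/2^n. Need 2^n ≥ 7/0.0000005 = 14000000.
2^23 = 8388608 < 14000000 ≤ 2^24 = 16777216, so n = 24.

24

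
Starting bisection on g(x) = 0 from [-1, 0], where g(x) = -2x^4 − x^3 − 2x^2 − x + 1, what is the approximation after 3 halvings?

g(-0.5) = 1 > 0, so the root lies in [-1, -0.5]
g(-0.75) = 0.414062 > 0, so the root lies in [-1, -0.75]
g(-0.875) = -0.158691 < 0, so the root lies in [-0.875, -0.75]

-0.875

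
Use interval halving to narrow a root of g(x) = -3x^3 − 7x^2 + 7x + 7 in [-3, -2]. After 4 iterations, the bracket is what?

midpoint -2.5: g = -7.375 < 0 → [-3, -2.5]
midpoint -2.75: g = -2.796875 < 0 → [-3, -2.75]
midpoint -2.875: g = 0.306641 > 0 → [-2.875, -2.75]
midpoint -2.8125: g = -1.3167 < 0 → [-2.875, -2.8125]

[-2.875, -2.8125]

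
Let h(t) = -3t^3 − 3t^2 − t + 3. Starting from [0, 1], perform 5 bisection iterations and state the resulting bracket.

t = 0.5 gives h = 1.375, positive; keep [0.5, 1]
t = 0.75 gives h = -0.703125, negative; keep [0.5, 0.75]
t = 0.625 gives h = 0.470703, positive; keep [0.625, 0.75]
t = 0.6875 gives h = -0.0803, negative; keep [0.625, 0.6875]
t = 0.65625 gives h = 0.2039, positive; keep [0.65625, 0.6875]

[0.65625, 0.6875]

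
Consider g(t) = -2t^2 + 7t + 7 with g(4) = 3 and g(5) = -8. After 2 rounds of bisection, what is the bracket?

midpoint 4.5: g = -2 < 0 → [4, 4.5]
midpoint 4.25: g = 0.625 > 0 → [4.25, 4.5]

[4.25, 4.5]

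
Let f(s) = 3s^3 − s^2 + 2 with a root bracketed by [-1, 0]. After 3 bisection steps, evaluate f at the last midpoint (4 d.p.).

m = -0.5, f(m) = 1.375 (+); new bracket [-1, -0.5]
m = -0.75, f(m) = 0.171875 (+); new bracket [-1, -0.75]
m = -0.875, f(m) = -0.775391 (−); new bracket [-0.875, -0.75]

-0.7754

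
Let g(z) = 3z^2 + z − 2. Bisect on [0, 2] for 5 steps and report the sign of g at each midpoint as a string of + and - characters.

m = 1, g(m) = 2 (+); new bracket [0, 1]
m = 0.5, g(m) = -0.75 (−); new bracket [0.5, 1]
m = 0.75, g(m) = 0.4375 (+); new bracket [0.5, 0.75]
m = 0.625, g(m) = -0.2031 (−); new bracket [0.625, 0.75]
m = 0.6875, g(m) = 0.1055 (+); new bracket [0.625, 0.6875]

+-+-+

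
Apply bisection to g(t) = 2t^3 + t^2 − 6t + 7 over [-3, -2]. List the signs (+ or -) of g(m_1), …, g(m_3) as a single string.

g(-2.5) = -3 < 0, so the root lies in [-2.5, -2]
g(-2.25) = 2.78125 > 0, so the root lies in [-2.5, -2.25]
g(-2.375) = 0.097656 > 0, so the root lies in [-2.5, -2.375]

-++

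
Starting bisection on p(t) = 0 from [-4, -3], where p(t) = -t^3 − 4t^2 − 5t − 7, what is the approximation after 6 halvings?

-3.109375

t = -3.5 gives p = 4.375, positive; keep [-3.5, -3]
t = -3.25 gives p = 1.328125, positive; keep [-3.25, -3]
t = -3.125 gives p = 0.080078, positive; keep [-3.125, -3]
t = -3.0625 gives p = -0.4802, negative; keep [-3.125, -3.0625]
t = -3.09375 gives p = -0.2052, negative; keep [-3.125, -3.09375]
t = -3.109375 gives p = -0.0639, negative; keep [-3.125, -3.109375]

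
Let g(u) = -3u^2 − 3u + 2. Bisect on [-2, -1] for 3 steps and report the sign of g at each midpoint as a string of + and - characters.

midpoint -1.5: g = -0.25 < 0 → [-1.5, -1]
midpoint -1.25: g = 1.0625 > 0 → [-1.5, -1.25]
midpoint -1.375: g = 0.453125 > 0 → [-1.5, -1.375]

-++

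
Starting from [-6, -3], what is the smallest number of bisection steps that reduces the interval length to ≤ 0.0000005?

Width after n steps is 3/2^n. Need 2^n ≥ 3/0.0000005 = 6000000.
2^22 = 4194304 < 6000000 ≤ 2^23 = 8388608, so n = 23.

23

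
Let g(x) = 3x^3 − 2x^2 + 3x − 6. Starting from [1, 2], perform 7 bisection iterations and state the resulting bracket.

midpoint 1.5: g = 4.125 > 0 → [1, 1.5]
midpoint 1.25: g = 0.484375 > 0 → [1, 1.25]
midpoint 1.125: g = -0.884766 < 0 → [1.125, 1.25]
midpoint 1.1875: g = -0.2341 < 0 → [1.1875, 1.25]
midpoint 1.21875: g = 0.1164 > 0 → [1.1875, 1.21875]
midpoint 1.203125: g = -0.061 < 0 → [1.203125, 1.21875]
midpoint 1.2109375: g = 0.0271 > 0 → [1.203125, 1.2109375]

[1.203125, 1.2109375]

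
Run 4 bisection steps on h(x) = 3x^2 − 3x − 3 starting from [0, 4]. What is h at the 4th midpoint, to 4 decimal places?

h(2) = 3 > 0, so the root lies in [0, 2]
h(1) = -3 < 0, so the root lies in [1, 2]
h(1.5) = -0.75 < 0, so the root lies in [1.5, 2]
h(1.75) = 0.9375 > 0, so the root lies in [1.5, 1.75]

0.9375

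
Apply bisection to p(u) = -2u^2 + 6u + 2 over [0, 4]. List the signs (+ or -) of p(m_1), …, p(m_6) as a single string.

m = 2, p(m) = 6 (+); new bracket [2, 4]
m = 3, p(m) = 2 (+); new bracket [3, 4]
m = 3.5, p(m) = -1.5 (−); new bracket [3, 3.5]
m = 3.25, p(m) = 0.375 (+); new bracket [3.25, 3.5]
m = 3.375, p(m) = -0.5312 (−); new bracket [3.25, 3.375]
m = 3.3125, p(m) = -0.0703 (−); new bracket [3.25, 3.3125]

++-+--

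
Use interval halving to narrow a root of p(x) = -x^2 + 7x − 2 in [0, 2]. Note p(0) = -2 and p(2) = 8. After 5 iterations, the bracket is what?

x = 1 gives p = 4, positive; keep [0, 1]
x = 0.5 gives p = 1.25, positive; keep [0, 0.5]
x = 0.25 gives p = -0.3125, negative; keep [0.25, 0.5]
x = 0.375 gives p = 0.4844, positive; keep [0.25, 0.375]
x = 0.3125 gives p = 0.0898, positive; keep [0.25, 0.3125]

[0.25, 0.3125]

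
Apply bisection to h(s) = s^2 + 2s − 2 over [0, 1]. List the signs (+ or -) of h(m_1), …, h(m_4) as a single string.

s = 0.5 gives h = -0.75, negative; keep [0.5, 1]
s = 0.75 gives h = 0.0625, positive; keep [0.5, 0.75]
s = 0.625 gives h = -0.359375, negative; keep [0.625, 0.75]
s = 0.6875 gives h = -0.1523, negative; keep [0.6875, 0.75]

-+--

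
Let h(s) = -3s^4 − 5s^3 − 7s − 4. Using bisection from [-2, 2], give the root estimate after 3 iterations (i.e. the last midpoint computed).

-0.5

m = 0, h(m) = -4 (−); new bracket [-2, 0]
m = -1, h(m) = 5 (+); new bracket [-1, 0]
m = -0.5, h(m) = -0.0625 (−); new bracket [-1, -0.5]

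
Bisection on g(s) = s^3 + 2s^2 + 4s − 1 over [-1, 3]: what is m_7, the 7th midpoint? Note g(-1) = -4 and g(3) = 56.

g(1) = 6 > 0, so the root lies in [-1, 1]
g(0) = -1 < 0, so the root lies in [0, 1]
g(0.5) = 1.625 > 0, so the root lies in [0, 0.5]
g(0.25) = 0.1406 > 0, so the root lies in [0, 0.25]
g(0.125) = -0.4668 < 0, so the root lies in [0.125, 0.25]
g(0.1875) = -0.1731 < 0, so the root lies in [0.1875, 0.25]
g(0.21875) = -0.0188 < 0, so the root lies in [0.21875, 0.25]

0.21875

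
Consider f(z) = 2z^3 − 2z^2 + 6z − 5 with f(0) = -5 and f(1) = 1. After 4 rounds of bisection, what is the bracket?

m = 0.5, f(m) = -2.25 (−); new bracket [0.5, 1]
m = 0.75, f(m) = -0.78125 (−); new bracket [0.75, 1]
m = 0.875, f(m) = 0.058594 (+); new bracket [0.75, 0.875]
m = 0.8125, f(m) = -0.3726 (−); new bracket [0.8125, 0.875]

[0.8125, 0.875]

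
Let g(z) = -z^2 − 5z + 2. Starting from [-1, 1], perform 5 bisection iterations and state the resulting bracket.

z = 0 gives g = 2, positive; keep [0, 1]
z = 0.5 gives g = -0.75, negative; keep [0, 0.5]
z = 0.25 gives g = 0.6875, positive; keep [0.25, 0.5]
z = 0.375 gives g = -0.0156, negative; keep [0.25, 0.375]
z = 0.3125 gives g = 0.3398, positive; keep [0.3125, 0.375]

[0.3125, 0.375]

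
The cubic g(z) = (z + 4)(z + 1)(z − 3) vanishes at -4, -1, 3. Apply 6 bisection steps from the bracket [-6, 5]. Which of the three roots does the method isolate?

3

midpoint -0.5: g = -6.125 < 0 → [-0.5, 5]
midpoint 2.25: g = -15.234375 < 0 → [2.25, 5]
midpoint 3.625: g = 22.041016 > 0 → [2.25, 3.625]
midpoint 2.9375: g = -1.7073 < 0 → [2.9375, 3.625]
midpoint 3.28125: g = 8.7674 > 0 → [2.9375, 3.28125]
midpoint 3.109375: g = 3.1954 > 0 → [2.9375, 3.109375]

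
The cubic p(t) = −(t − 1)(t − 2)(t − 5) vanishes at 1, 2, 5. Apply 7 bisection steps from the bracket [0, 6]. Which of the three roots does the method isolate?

t = 3 gives p = 4, positive; keep [3, 6]
t = 4.5 gives p = 4.375, positive; keep [4.5, 6]
t = 5.25 gives p = -3.453125, negative; keep [4.5, 5.25]
t = 4.875 gives p = 1.3926, positive; keep [4.875, 5.25]
t = 5.0625 gives p = -0.7776, negative; keep [4.875, 5.0625]
t = 4.96875 gives p = 0.3682, positive; keep [4.96875, 5.0625]
t = 5.015625 gives p = -0.1892, negative; keep [4.96875, 5.015625]

5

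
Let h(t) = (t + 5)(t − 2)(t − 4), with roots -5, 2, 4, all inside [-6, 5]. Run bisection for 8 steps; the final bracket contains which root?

m = -0.5, h(m) = 50.625 (+); new bracket [-6, -0.5]
m = -3.25, h(m) = 66.609375 (+); new bracket [-6, -3.25]
m = -4.625, h(m) = 21.427734 (+); new bracket [-6, -4.625]
m = -5.3125, h(m) = -21.2805 (−); new bracket [-5.3125, -4.625]
m = -4.96875, h(m) = 1.9532 (+); new bracket [-5.3125, -4.96875]
m = -5.140625, h(m) = -9.1786 (−); new bracket [-5.140625, -4.96875]
m = -5.0546875, h(m) = -3.4933 (−); new bracket [-5.0546875, -4.96875]
m = -5.01171875, h(m) = -0.7405 (−); new bracket [-5.01171875, -4.96875]

-5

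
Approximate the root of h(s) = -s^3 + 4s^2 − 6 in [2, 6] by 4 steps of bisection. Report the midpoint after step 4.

3.75

midpoint 4: h = -6 < 0 → [2, 4]
midpoint 3: h = 3 > 0 → [3, 4]
midpoint 3.5: h = 0.125 > 0 → [3.5, 4]
midpoint 3.75: h = -2.4844 < 0 → [3.5, 3.75]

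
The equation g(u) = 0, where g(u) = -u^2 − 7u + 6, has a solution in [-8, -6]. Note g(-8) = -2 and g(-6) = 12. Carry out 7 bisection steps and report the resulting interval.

[-7.78125, -7.765625]

midpoint -7: g = 6 > 0 → [-8, -7]
midpoint -7.5: g = 2.25 > 0 → [-8, -7.5]
midpoint -7.75: g = 0.1875 > 0 → [-8, -7.75]
midpoint -7.875: g = -0.8906 < 0 → [-7.875, -7.75]
midpoint -7.8125: g = -0.3477 < 0 → [-7.8125, -7.75]
midpoint -7.78125: g = -0.0791 < 0 → [-7.78125, -7.75]
midpoint -7.765625: g = 0.0544 > 0 → [-7.78125, -7.765625]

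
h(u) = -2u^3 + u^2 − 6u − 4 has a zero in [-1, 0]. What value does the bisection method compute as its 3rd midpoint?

midpoint -0.5: h = -0.5 < 0 → [-1, -0.5]
midpoint -0.75: h = 1.90625 > 0 → [-0.75, -0.5]
midpoint -0.625: h = 0.628906 > 0 → [-0.625, -0.5]

-0.625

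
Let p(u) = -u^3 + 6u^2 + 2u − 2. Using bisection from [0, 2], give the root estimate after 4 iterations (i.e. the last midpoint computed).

0.375

midpoint 1: p = 5 > 0 → [0, 1]
midpoint 0.5: p = 0.375 > 0 → [0, 0.5]
midpoint 0.25: p = -1.140625 < 0 → [0.25, 0.5]
midpoint 0.375: p = -0.459 < 0 → [0.375, 0.5]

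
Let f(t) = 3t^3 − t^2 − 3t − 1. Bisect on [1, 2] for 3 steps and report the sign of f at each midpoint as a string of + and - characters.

t = 1.5 gives f = 2.375, positive; keep [1, 1.5]
t = 1.25 gives f = -0.453125, negative; keep [1.25, 1.5]
t = 1.375 gives f = 0.783203, positive; keep [1.25, 1.375]

+-+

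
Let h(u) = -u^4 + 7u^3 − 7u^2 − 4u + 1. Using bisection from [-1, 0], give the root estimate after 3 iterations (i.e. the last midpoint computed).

m = -0.5, h(m) = 0.3125 (+); new bracket [-1, -0.5]
m = -0.75, h(m) = -3.207031 (−); new bracket [-0.75, -0.5]
m = -0.625, h(m) = -1.095947 (−); new bracket [-0.625, -0.5]

-0.625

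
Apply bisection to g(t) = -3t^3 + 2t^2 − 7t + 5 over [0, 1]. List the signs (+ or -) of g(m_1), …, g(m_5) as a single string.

+-++-

g(0.5) = 1.625 > 0, so the root lies in [0.5, 1]
g(0.75) = -0.390625 < 0, so the root lies in [0.5, 0.75]
g(0.625) = 0.673828 > 0, so the root lies in [0.625, 0.75]
g(0.6875) = 0.158 > 0, so the root lies in [0.6875, 0.75]
g(0.71875) = -0.112 < 0, so the root lies in [0.6875, 0.71875]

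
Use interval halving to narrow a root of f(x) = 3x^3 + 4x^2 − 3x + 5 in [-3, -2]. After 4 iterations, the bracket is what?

[-2.1875, -2.125]

midpoint -2.5: f = -9.375 < 0 → [-2.5, -2]
midpoint -2.25: f = -2.171875 < 0 → [-2.25, -2]
midpoint -2.125: f = 0.650391 > 0 → [-2.25, -2.125]
midpoint -2.1875: f = -0.6995 < 0 → [-2.1875, -2.125]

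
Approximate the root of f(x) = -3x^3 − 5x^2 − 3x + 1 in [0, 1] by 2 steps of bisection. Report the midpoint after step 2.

0.25

m = 0.5, f(m) = -2.125 (−); new bracket [0, 0.5]
m = 0.25, f(m) = -0.109375 (−); new bracket [0, 0.25]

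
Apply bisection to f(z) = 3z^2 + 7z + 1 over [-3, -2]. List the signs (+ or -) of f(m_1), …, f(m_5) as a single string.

++-+-

z = -2.5 gives f = 2.25, positive; keep [-2.5, -2]
z = -2.25 gives f = 0.4375, positive; keep [-2.25, -2]
z = -2.125 gives f = -0.328125, negative; keep [-2.25, -2.125]
z = -2.1875 gives f = 0.043, positive; keep [-2.1875, -2.125]
z = -2.15625 gives f = -0.1455, negative; keep [-2.1875, -2.15625]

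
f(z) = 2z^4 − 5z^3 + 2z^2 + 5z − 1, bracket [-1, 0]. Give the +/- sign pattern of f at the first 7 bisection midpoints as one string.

--+-++-

m = -0.5, f(m) = -2.25 (−); new bracket [-1, -0.5]
m = -0.75, f(m) = -0.882812 (−); new bracket [-1, -0.75]
m = -0.875, f(m) = 0.678223 (+); new bracket [-0.875, -0.75]
m = -0.8125, f(m) = -0.1887 (−); new bracket [-0.875, -0.8125]
m = -0.84375, f(m) = 0.2221 (+); new bracket [-0.84375, -0.8125]
m = -0.828125, f(m) = 0.0112 (+); new bracket [-0.828125, -0.8125]
m = -0.8203125, f(m) = -0.0901 (−); new bracket [-0.828125, -0.8203125]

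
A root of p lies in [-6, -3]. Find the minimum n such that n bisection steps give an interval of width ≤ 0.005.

10

Width after n steps is 3/2^n. Need 2^n ≥ 3/0.005 = 600.
2^9 = 512 < 600 ≤ 2^10 = 1024, so n = 10.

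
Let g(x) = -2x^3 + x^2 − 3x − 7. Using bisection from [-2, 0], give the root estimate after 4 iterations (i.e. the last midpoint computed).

midpoint -1: g = -1 < 0 → [-2, -1]
midpoint -1.5: g = 6.5 > 0 → [-1.5, -1]
midpoint -1.25: g = 2.21875 > 0 → [-1.25, -1]
midpoint -1.125: g = 0.4883 > 0 → [-1.125, -1]

-1.125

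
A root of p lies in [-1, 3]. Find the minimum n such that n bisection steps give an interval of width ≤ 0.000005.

Width after n steps is 4/2^n. Need 2^n ≥ 4/0.000005 = 800000.
2^19 = 524288 < 800000 ≤ 2^20 = 1048576, so n = 20.

20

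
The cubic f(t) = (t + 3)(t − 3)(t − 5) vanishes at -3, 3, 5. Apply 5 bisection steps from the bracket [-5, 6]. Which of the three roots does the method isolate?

f(0.5) = 39.375 > 0, so the root lies in [-5, 0.5]
f(-2.25) = 28.546875 > 0, so the root lies in [-5, -2.25]
f(-3.625) = -35.712891 < 0, so the root lies in [-3.625, -2.25]
f(-2.9375) = 2.9456 > 0, so the root lies in [-3.625, -2.9375]
f(-3.28125) = -14.6297 < 0, so the root lies in [-3.28125, -2.9375]

-3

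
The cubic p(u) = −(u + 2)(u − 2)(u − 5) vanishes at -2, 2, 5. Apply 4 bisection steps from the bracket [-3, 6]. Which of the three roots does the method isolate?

u = 1.5 gives p = -6.125, negative; keep [-3, 1.5]
u = -0.75 gives p = -19.765625, negative; keep [-3, -0.75]
u = -1.875 gives p = -3.330078, negative; keep [-3, -1.875]
u = -2.4375 gives p = 14.4392, positive; keep [-2.4375, -1.875]

-2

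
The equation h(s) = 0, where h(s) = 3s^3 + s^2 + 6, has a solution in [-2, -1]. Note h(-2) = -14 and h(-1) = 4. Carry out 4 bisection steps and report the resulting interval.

[-1.4375, -1.375]

midpoint -1.5: h = -1.875 < 0 → [-1.5, -1]
midpoint -1.25: h = 1.703125 > 0 → [-1.5, -1.25]
midpoint -1.375: h = 0.091797 > 0 → [-1.5, -1.375]
midpoint -1.4375: h = -0.845 < 0 → [-1.4375, -1.375]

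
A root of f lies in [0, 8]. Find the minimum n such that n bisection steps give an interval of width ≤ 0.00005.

Width after n steps is 8/2^n. Need 2^n ≥ 8/0.00005 = 160000.
2^17 = 131072 < 160000 ≤ 2^18 = 262144, so n = 18.

18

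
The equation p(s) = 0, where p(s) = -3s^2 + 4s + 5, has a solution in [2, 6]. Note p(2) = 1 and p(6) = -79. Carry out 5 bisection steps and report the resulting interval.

p(4) = -27 < 0, so the root lies in [2, 4]
p(3) = -10 < 0, so the root lies in [2, 3]
p(2.5) = -3.75 < 0, so the root lies in [2, 2.5]
p(2.25) = -1.1875 < 0, so the root lies in [2, 2.25]
p(2.125) = -0.0469 < 0, so the root lies in [2, 2.125]

[2, 2.125]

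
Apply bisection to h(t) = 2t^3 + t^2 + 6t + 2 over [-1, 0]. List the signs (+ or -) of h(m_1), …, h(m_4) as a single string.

h(-0.5) = -1 < 0, so the root lies in [-0.5, 0]
h(-0.25) = 0.53125 > 0, so the root lies in [-0.5, -0.25]
h(-0.375) = -0.214844 < 0, so the root lies in [-0.375, -0.25]
h(-0.3125) = 0.1616 > 0, so the root lies in [-0.375, -0.3125]

-+-+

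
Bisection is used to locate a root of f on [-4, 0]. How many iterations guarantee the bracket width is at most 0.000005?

Width after n steps is 4/2^n. Need 2^n ≥ 4/0.000005 = 800000.
2^19 = 524288 < 800000 ≤ 2^20 = 1048576, so n = 20.

20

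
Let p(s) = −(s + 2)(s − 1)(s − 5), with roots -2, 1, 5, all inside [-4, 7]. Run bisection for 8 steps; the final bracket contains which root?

5

s = 1.5 gives p = 6.125, positive; keep [1.5, 7]
s = 4.25 gives p = 15.234375, positive; keep [4.25, 7]
s = 5.625 gives p = -22.041016, negative; keep [4.25, 5.625]
s = 4.9375 gives p = 1.7073, positive; keep [4.9375, 5.625]
s = 5.28125 gives p = -8.7674, negative; keep [4.9375, 5.28125]
s = 5.109375 gives p = -3.1954, negative; keep [4.9375, 5.109375]
s = 5.0234375 gives p = -0.6623, negative; keep [4.9375, 5.0234375]
s = 4.98046875 gives p = 0.5427, positive; keep [4.98046875, 5.0234375]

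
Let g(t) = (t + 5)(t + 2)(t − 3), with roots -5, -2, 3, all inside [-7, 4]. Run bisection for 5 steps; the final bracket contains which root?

3

m = -1.5, g(m) = -7.875 (−); new bracket [-1.5, 4]
m = 1.25, g(m) = -35.546875 (−); new bracket [1.25, 4]
m = 2.625, g(m) = -13.224609 (−); new bracket [2.625, 4]
m = 3.3125, g(m) = 13.8 (+); new bracket [2.625, 3.3125]
m = 2.96875, g(m) = -1.2373 (−); new bracket [2.96875, 3.3125]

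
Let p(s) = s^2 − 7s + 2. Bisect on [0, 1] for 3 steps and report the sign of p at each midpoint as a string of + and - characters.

-+-

midpoint 0.5: p = -1.25 < 0 → [0, 0.5]
midpoint 0.25: p = 0.3125 > 0 → [0.25, 0.5]
midpoint 0.375: p = -0.484375 < 0 → [0.25, 0.375]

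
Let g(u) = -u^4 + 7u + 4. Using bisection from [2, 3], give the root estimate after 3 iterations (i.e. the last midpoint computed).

2.125

m = 2.5, g(m) = -17.5625 (−); new bracket [2, 2.5]
m = 2.25, g(m) = -5.878906 (−); new bracket [2, 2.25]
m = 2.125, g(m) = -1.515869 (−); new bracket [2, 2.125]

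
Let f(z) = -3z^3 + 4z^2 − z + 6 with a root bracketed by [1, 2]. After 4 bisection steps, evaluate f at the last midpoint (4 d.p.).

m = 1.5, f(m) = 3.375 (+); new bracket [1.5, 2]
m = 1.75, f(m) = 0.421875 (+); new bracket [1.75, 2]
m = 1.875, f(m) = -1.587891 (−); new bracket [1.75, 1.875]
m = 1.8125, f(m) = -0.5349 (−); new bracket [1.75, 1.8125]

-0.5349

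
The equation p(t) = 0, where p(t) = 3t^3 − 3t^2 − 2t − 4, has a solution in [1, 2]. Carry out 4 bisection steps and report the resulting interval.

midpoint 1.5: p = -3.625 < 0 → [1.5, 2]
midpoint 1.75: p = -0.609375 < 0 → [1.75, 2]
midpoint 1.875: p = 1.478516 > 0 → [1.75, 1.875]
midpoint 1.8125: p = 0.3826 > 0 → [1.75, 1.8125]

[1.75, 1.8125]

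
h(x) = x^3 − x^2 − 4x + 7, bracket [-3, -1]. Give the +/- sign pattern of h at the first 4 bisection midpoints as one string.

+--+

h(-2) = 3 > 0, so the root lies in [-3, -2]
h(-2.5) = -4.875 < 0, so the root lies in [-2.5, -2]
h(-2.25) = -0.453125 < 0, so the root lies in [-2.25, -2]
h(-2.125) = 1.3887 > 0, so the root lies in [-2.25, -2.125]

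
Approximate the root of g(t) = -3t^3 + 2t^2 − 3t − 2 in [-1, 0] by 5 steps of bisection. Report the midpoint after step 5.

-0.46875

midpoint -0.5: g = 0.375 > 0 → [-0.5, 0]
midpoint -0.25: g = -1.078125 < 0 → [-0.5, -0.25]
midpoint -0.375: g = -0.435547 < 0 → [-0.5, -0.375]
midpoint -0.4375: g = -0.0535 < 0 → [-0.5, -0.4375]
midpoint -0.46875: g = 0.1547 > 0 → [-0.46875, -0.4375]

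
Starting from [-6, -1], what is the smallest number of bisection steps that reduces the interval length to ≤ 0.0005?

14

Width after n steps is 5/2^n. Need 2^n ≥ 5/0.0005 = 10000.
2^13 = 8192 < 10000 ≤ 2^14 = 16384, so n = 14.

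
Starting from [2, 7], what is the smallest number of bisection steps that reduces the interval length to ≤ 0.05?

7

Width after n steps is 5/2^n. Need 2^n ≥ 5/0.05 = 100.
2^6 = 64 < 100 ≤ 2^7 = 128, so n = 7.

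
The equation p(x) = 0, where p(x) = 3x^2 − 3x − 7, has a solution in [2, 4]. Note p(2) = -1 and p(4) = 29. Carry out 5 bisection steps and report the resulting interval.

[2.0625, 2.125]

p(3) = 11 > 0, so the root lies in [2, 3]
p(2.5) = 4.25 > 0, so the root lies in [2, 2.5]
p(2.25) = 1.4375 > 0, so the root lies in [2, 2.25]
p(2.125) = 0.1719 > 0, so the root lies in [2, 2.125]
p(2.0625) = -0.4258 < 0, so the root lies in [2.0625, 2.125]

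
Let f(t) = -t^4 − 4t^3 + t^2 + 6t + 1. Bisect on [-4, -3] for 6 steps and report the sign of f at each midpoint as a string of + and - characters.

t = -3.5 gives f = 13.6875, positive; keep [-4, -3.5]
t = -3.75 gives f = 5.746094, positive; keep [-4, -3.75]
t = -3.875 gives f = 0.038818, positive; keep [-4, -3.875]
t = -3.9375 gives f = -3.3057, negative; keep [-3.9375, -3.875]
t = -3.90625 gives f = -1.5908, negative; keep [-3.90625, -3.875]
t = -3.890625 gives f = -0.7654, negative; keep [-3.890625, -3.875]

+++---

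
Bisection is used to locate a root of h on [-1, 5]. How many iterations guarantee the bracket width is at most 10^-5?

20

Width after n steps is 6/2^n. Need 2^n ≥ 6/10^-5 = 600000.
2^19 = 524288 < 600000 ≤ 2^20 = 1048576, so n = 20.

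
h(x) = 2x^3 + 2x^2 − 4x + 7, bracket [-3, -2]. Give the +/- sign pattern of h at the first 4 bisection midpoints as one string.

midpoint -2.5: h = -1.75 < 0 → [-2.5, -2]
midpoint -2.25: h = 3.34375 > 0 → [-2.5, -2.25]
midpoint -2.375: h = 0.988281 > 0 → [-2.5, -2.375]
midpoint -2.4375: h = -0.3315 < 0 → [-2.4375, -2.375]

-++-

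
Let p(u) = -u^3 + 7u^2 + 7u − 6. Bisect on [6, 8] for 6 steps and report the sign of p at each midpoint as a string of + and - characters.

+++--+

midpoint 7: p = 43 > 0 → [7, 8]
midpoint 7.5: p = 18.375 > 0 → [7.5, 8]
midpoint 7.75: p = 3.203125 > 0 → [7.75, 8]
midpoint 7.875: p = -5.1387 < 0 → [7.75, 7.875]
midpoint 7.8125: p = -0.9036 < 0 → [7.75, 7.8125]
midpoint 7.78125: p = 1.1657 > 0 → [7.78125, 7.8125]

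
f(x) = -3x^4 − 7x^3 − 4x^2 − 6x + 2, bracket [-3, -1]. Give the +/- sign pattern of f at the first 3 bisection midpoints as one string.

f(-2) = 6 > 0, so the root lies in [-3, -2]
f(-2.5) = -15.8125 < 0, so the root lies in [-2.5, -2]
f(-2.25) = -1.902344 < 0, so the root lies in [-2.25, -2]

+--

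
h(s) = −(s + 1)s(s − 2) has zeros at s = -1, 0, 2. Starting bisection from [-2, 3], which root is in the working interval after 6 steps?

s = 0.5 gives h = 1.125, positive; keep [0.5, 3]
s = 1.75 gives h = 1.203125, positive; keep [1.75, 3]
s = 2.375 gives h = -3.005859, negative; keep [1.75, 2.375]
s = 2.0625 gives h = -0.3948, negative; keep [1.75, 2.0625]
s = 1.90625 gives h = 0.5194, positive; keep [1.90625, 2.0625]
s = 1.984375 gives h = 0.0925, positive; keep [1.984375, 2.0625]

2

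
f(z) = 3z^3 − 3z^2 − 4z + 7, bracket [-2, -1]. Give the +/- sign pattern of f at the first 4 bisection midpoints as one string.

-+-+

midpoint -1.5: f = -3.875 < 0 → [-1.5, -1]
midpoint -1.25: f = 1.453125 > 0 → [-1.5, -1.25]
midpoint -1.375: f = -0.970703 < 0 → [-1.375, -1.25]
midpoint -1.3125: f = 0.2991 > 0 → [-1.375, -1.3125]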